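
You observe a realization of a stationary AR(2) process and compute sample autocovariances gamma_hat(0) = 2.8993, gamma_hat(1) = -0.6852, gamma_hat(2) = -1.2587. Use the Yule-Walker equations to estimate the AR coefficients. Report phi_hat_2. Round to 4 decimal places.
\hat\phi_{2} = -0.5190

The Yule-Walker equations for an AR(p) process read, in matrix form,
  Gamma_p phi = r_p,   with   (Gamma_p)_{ij} = gamma(|i - j|),
                       (r_p)_i = gamma(i),   i,j = 1..p.
Substitute the sample gammas (Toeplitz matrix and right-hand side of size 2):
  Gamma_p = [[2.8993, -0.6852], [-0.6852, 2.8993]]
  r_p     = [-0.6852, -1.2587]
Written out:
  2.8993 phi_1 - 0.6852 phi_2 = -0.6852
  -0.6852 phi_1 + 2.8993 phi_2 = -1.2587
Solve by Cramer's rule:
  det = gamma(0)^2 - gamma(1)^2 = (2.8993)^2 - (-0.6852)^2 = 8.40594049 - 0.46949904 = 7.93644145
  phi_hat_1 = [gamma(1) gamma(0) - gamma(1) gamma(2)] / det = [(-0.6852)(2.8993) - (-0.6852)(-1.2587)] / 7.93644145 = -2.8490616 / 7.93644145 = -0.359
  phi_hat_2 = [gamma(0) gamma(2) - gamma(1)^2] / det = [(2.8993)(-1.2587) - (-0.6852)^2] / 7.93644145 = -4.11884795 / 7.93644145 = -0.519
So phi_hat = [-0.3590, -0.5190].
Therefore phi_hat_2 = -0.5190.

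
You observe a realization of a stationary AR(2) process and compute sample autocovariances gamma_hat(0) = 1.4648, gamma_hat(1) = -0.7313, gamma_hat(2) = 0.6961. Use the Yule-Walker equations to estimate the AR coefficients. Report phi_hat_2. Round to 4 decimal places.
\hat\phi_{2} = 0.3010

The Yule-Walker equations for an AR(p) process read, in matrix form,
  Gamma_p phi = r_p,   with   (Gamma_p)_{ij} = gamma(|i - j|),
                       (r_p)_i = gamma(i),   i,j = 1..p.
Substitute the sample gammas (Toeplitz matrix and right-hand side of size 2):
  Gamma_p = [[1.4648, -0.7313], [-0.7313, 1.4648]]
  r_p     = [-0.7313, 0.6961]
Written out:
  1.4648 phi_1 - 0.7313 phi_2 = -0.7313
  -0.7313 phi_1 + 1.4648 phi_2 = 0.6961
Solve by Cramer's rule:
  det = gamma(0)^2 - gamma(1)^2 = (1.4648)^2 - (-0.7313)^2 = 2.14563904 - 0.53479969 = 1.61083935
  phi_hat_1 = [gamma(1) gamma(0) - gamma(1) gamma(2)] / det = [(-0.7313)(1.4648) - (-0.7313)(0.6961)] / 1.61083935 = -0.56215031 / 1.61083935 = -0.349
  phi_hat_2 = [gamma(0) gamma(2) - gamma(1)^2] / det = [(1.4648)(0.6961) - (-0.7313)^2] / 1.61083935 = 0.48484759 / 1.61083935 = 0.301
So phi_hat = [-0.3490, 0.3010].
Therefore phi_hat_2 = 0.3010.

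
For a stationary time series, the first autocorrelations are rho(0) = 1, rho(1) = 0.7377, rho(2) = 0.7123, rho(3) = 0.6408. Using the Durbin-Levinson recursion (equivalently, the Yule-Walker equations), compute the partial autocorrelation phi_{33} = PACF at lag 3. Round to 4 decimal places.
\phi_{33} = 0.0941

The PACF at lag k is phi_{kk}, the last component of the solution
to the Yule-Walker system G_k phi = r_k where
  (G_k)_{ij} = rho(|i - j|), (r_k)_i = rho(i), i,j = 1..k.
Equivalently, Durbin-Levinson gives phi_{kk} iteratively:
  phi_{11} = rho(1)
  phi_{kk} = [rho(k) - sum_{j=1..k-1} phi_{k-1,j} rho(k-j)]
            / [1 - sum_{j=1..k-1} phi_{k-1,j} rho(j)],
  phi_{k,j} = phi_{k-1,j} - phi_{kk} phi_{k-1,k-j},  j = 1..k-1.
Step k = 1:
  phi_11 = rho(1) = 0.7377.
Step k = 2:
  phi_22 = [rho(2) - phi_11 rho(1)] / [1 - phi_11 rho(1)] = [0.7123 - (0.7377)(0.7377)] / [1 - (0.7377)(0.7377)]
         = 0.16809871 / 0.45579871 = 0.3688.
  Update: phi_21 = phi_11 - phi_22 phi_11 = 0.7377 - (0.3688)(0.7377) = 0.465636.
Step k = 3:
  phi_33 = [rho(3) - phi_21 rho(2) - phi_22 rho(1)] / [1 - phi_21 rho(1) - phi_22 rho(2)]
    numerator   = 0.6408 - (0.465636)(0.7123) - (0.3688)(0.7377) = 0.03706348
    denominator = 1 - (0.465636)(0.7377) - (0.3688)(0.7123) = 0.39380385
  phi_33 = 0.03706348 / 0.39380385 = 0.0941.
Therefore phi_{33} = 0.0941.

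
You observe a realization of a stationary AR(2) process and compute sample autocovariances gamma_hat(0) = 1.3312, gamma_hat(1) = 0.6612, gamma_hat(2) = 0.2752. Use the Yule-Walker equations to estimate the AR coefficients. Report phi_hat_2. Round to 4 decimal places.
\hat\phi_{2} = -0.0531

The Yule-Walker equations for an AR(p) process read, in matrix form,
  Gamma_p phi = r_p,   with   (Gamma_p)_{ij} = gamma(|i - j|),
                       (r_p)_i = gamma(i),   i,j = 1..p.
Substitute the sample gammas (Toeplitz matrix and right-hand side of size 2):
  Gamma_p = [[1.3312, 0.6612], [0.6612, 1.3312]]
  r_p     = [0.6612, 0.2752]
Written out:
  1.3312 phi_1 + 0.6612 phi_2 = 0.6612
  0.6612 phi_1 + 1.3312 phi_2 = 0.2752
Solve by Cramer's rule:
  det = gamma(0)^2 - gamma(1)^2 = (1.3312)^2 - (0.6612)^2 = 1.77209344 - 0.43718544 = 1.334908
  phi_hat_1 = [gamma(1) gamma(0) - gamma(1) gamma(2)] / det = [(0.6612)(1.3312) - (0.6612)(0.2752)] / 1.334908 = 0.6982272 / 1.334908 = 0.5231
  phi_hat_2 = [gamma(0) gamma(2) - gamma(1)^2] / det = [(1.3312)(0.2752) - (0.6612)^2] / 1.334908 = -0.0708392 / 1.334908 = -0.0531
So phi_hat = [0.5231, -0.0531].
Therefore phi_hat_2 = -0.0531.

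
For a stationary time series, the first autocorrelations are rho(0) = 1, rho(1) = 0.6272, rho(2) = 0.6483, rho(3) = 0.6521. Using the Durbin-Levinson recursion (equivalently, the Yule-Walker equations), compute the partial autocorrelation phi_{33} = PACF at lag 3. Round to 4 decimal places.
\phi_{33} = 0.3059

The PACF at lag k is phi_{kk}, the last component of the solution
to the Yule-Walker system G_k phi = r_k where
  (G_k)_{ij} = rho(|i - j|), (r_k)_i = rho(i), i,j = 1..k.
Equivalently, Durbin-Levinson gives phi_{kk} iteratively:
  phi_{11} = rho(1)
  phi_{kk} = [rho(k) - sum_{j=1..k-1} phi_{k-1,j} rho(k-j)]
            / [1 - sum_{j=1..k-1} phi_{k-1,j} rho(j)],
  phi_{k,j} = phi_{k-1,j} - phi_{kk} phi_{k-1,k-j},  j = 1..k-1.
Step k = 1:
  phi_11 = rho(1) = 0.6272.
Step k = 2:
  phi_22 = [rho(2) - phi_11 rho(1)] / [1 - phi_11 rho(1)] = [0.6483 - (0.6272)(0.6272)] / [1 - (0.6272)(0.6272)]
         = 0.25492016 / 0.60662016 = 0.42023.
  Update: phi_21 = phi_11 - phi_22 phi_11 = 0.6272 - (0.42023)(0.6272) = 0.363632.
Step k = 3:
  phi_33 = [rho(3) - phi_21 rho(2) - phi_22 rho(1)] / [1 - phi_21 rho(1) - phi_22 rho(2)]
    numerator   = 0.6521 - (0.363632)(0.6483) - (0.42023)(0.6272) = 0.15278922
    denominator = 1 - (0.363632)(0.6272) - (0.42023)(0.6483) = 0.49949499
  phi_33 = 0.15278922 / 0.49949499 = 0.3059.
Therefore phi_{33} = 0.3059.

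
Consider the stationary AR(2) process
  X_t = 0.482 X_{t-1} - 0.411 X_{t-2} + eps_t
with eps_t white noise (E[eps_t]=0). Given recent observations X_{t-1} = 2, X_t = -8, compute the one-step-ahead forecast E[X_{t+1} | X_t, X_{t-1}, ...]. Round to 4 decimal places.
E[X_{t+1} \mid \mathcal F_t] = -4.6780

For an AR(p) model X_t = c + sum_i phi_i X_{t-i} + eps_t, the
one-step-ahead conditional mean is
  E[X_{t+1} | X_t, ...] = c + sum_i phi_i X_{t+1-i}.
Substitute known values:
  E[X_{t+1} | ...] = (0.482) * (-8) + (-0.411) * (2)
                   = -4.6780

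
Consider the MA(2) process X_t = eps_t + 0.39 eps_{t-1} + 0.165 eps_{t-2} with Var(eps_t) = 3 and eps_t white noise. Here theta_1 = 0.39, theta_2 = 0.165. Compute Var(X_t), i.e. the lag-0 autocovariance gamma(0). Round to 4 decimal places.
\gamma(0) = 3.5380

For an MA(q) process X_t = eps_t + sum_i theta_i eps_{t-i} with
Var(eps_t) = sigma^2, the variance is
  gamma(0) = sigma^2 * (1 + sum_i theta_i^2).
  sum_i theta_i^2 = (0.39)^2 + (0.165)^2 = 0.1521 + 0.027225 = 0.179325.
  gamma(0) = 3 * (1 + 0.179325) = 3 * 1.179325 = 3.537975, which rounds to 3.5380.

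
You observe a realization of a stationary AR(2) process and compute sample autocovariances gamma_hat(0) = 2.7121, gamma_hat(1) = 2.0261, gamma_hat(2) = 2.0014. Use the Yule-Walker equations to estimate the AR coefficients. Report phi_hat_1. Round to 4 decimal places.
\hat\phi_{1} = 0.4430

The Yule-Walker equations for an AR(p) process read, in matrix form,
  Gamma_p phi = r_p,   with   (Gamma_p)_{ij} = gamma(|i - j|),
                       (r_p)_i = gamma(i),   i,j = 1..p.
Substitute the sample gammas (Toeplitz matrix and right-hand side of size 2):
  Gamma_p = [[2.7121, 2.0261], [2.0261, 2.7121]]
  r_p     = [2.0261, 2.0014]
Written out:
  2.7121 phi_1 + 2.0261 phi_2 = 2.0261
  2.0261 phi_1 + 2.7121 phi_2 = 2.0014
Solve by Cramer's rule:
  det = gamma(0)^2 - gamma(1)^2 = (2.7121)^2 - (2.0261)^2 = 7.35548641 - 4.10508121 = 3.2504052
  phi_hat_1 = [gamma(1) gamma(0) - gamma(1) gamma(2)] / det = [(2.0261)(2.7121) - (2.0261)(2.0014)] / 3.2504052 = 1.43994927 / 3.2504052 = 0.443
  phi_hat_2 = [gamma(0) gamma(2) - gamma(1)^2] / det = [(2.7121)(2.0014) - (2.0261)^2] / 3.2504052 = 1.32291573 / 3.2504052 = 0.407
So phi_hat = [0.4430, 0.4070].
Therefore phi_hat_1 = 0.4430.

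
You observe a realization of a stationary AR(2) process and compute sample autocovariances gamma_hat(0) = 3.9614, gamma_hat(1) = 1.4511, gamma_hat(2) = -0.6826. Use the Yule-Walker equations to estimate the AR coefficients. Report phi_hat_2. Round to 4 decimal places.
\hat\phi_{2} = -0.3540

The Yule-Walker equations for an AR(p) process read, in matrix form,
  Gamma_p phi = r_p,   with   (Gamma_p)_{ij} = gamma(|i - j|),
                       (r_p)_i = gamma(i),   i,j = 1..p.
Substitute the sample gammas (Toeplitz matrix and right-hand side of size 2):
  Gamma_p = [[3.9614, 1.4511], [1.4511, 3.9614]]
  r_p     = [1.4511, -0.6826]
Written out:
  3.9614 phi_1 + 1.4511 phi_2 = 1.4511
  1.4511 phi_1 + 3.9614 phi_2 = -0.6826
Solve by Cramer's rule:
  det = gamma(0)^2 - gamma(1)^2 = (3.9614)^2 - (1.4511)^2 = 15.69268996 - 2.10569121 = 13.58699875
  phi_hat_1 = [gamma(1) gamma(0) - gamma(1) gamma(2)] / det = [(1.4511)(3.9614) - (1.4511)(-0.6826)] / 13.58699875 = 6.7389084 / 13.58699875 = 0.496
  phi_hat_2 = [gamma(0) gamma(2) - gamma(1)^2] / det = [(3.9614)(-0.6826) - (1.4511)^2] / 13.58699875 = -4.80974285 / 13.58699875 = -0.354
So phi_hat = [0.4960, -0.3540].
Therefore phi_hat_2 = -0.3540.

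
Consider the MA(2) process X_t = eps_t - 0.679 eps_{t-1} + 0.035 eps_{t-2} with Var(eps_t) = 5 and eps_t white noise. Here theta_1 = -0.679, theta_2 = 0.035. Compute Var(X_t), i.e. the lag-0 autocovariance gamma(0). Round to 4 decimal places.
\gamma(0) = 7.3113

For an MA(q) process X_t = eps_t + sum_i theta_i eps_{t-i} with
Var(eps_t) = sigma^2, the variance is
  gamma(0) = sigma^2 * (1 + sum_i theta_i^2).
  sum_i theta_i^2 = (-0.679)^2 + (0.035)^2 = 0.461041 + 0.001225 = 0.462266.
  gamma(0) = 5 * (1 + 0.462266) = 5 * 1.462266 = 7.31133, which rounds to 7.3113.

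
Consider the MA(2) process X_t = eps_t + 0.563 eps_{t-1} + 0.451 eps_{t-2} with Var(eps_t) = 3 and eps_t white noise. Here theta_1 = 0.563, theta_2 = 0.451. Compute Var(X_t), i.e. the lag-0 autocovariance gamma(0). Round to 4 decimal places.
\gamma(0) = 4.5611

For an MA(q) process X_t = eps_t + sum_i theta_i eps_{t-i} with
Var(eps_t) = sigma^2, the variance is
  gamma(0) = sigma^2 * (1 + sum_i theta_i^2).
  sum_i theta_i^2 = (0.563)^2 + (0.451)^2 = 0.316969 + 0.203401 = 0.52037.
  gamma(0) = 3 * (1 + 0.52037) = 3 * 1.52037 = 4.56111, which rounds to 4.5611.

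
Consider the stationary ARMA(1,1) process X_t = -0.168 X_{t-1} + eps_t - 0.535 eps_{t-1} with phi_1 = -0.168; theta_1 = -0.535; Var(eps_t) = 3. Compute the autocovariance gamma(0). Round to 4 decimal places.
\gamma(0) = 4.5257

Multiply the model equation by X_{t-k} and take expectations. With theta_0 = psi_0 = 1 and psi_j the MA(infinity) weights, this gives
  gamma(k) - sum_i phi_i gamma(k-i) = c_k,
  c_k = sigma^2 * sum_{j=k..q} theta_j psi_{j-k}   (c_k = 0 for k > q),
using gamma(-m) = gamma(m).
psi-weights needed (psi_j = theta_j + sum_i phi_i psi_{j-i}):
  psi_1 = theta_1 + phi_1 = -0.535 + (-0.168) = -0.703
Right-hand sides:
  c_0 = sigma^2 (1 + theta_1 psi_1) = 3 * (1 + (-0.535)(-0.703)) = 3 * 1.376105 = 4.128315
  c_1 = sigma^2 theta_1 = 3 * (-0.535) = -1.605
  c_2 = 0
Equations for k = 0 and k = 1 (AR order 1):
  gamma(0) = phi_1 gamma(1) + c_0
  gamma(1) = phi_1 gamma(0) + c_1
Substituting the second into the first: gamma(0) (1 - phi_1^2) = c_0 + phi_1 c_1, so
  gamma(0) = (c_0 + phi_1 c_1) / (1 - phi_1^2) = (4.128315 + (-0.168)(-1.605)) / (1 - (-0.168)^2) = 4.397955 / 0.971776 = 4.525688.
Therefore gamma(0) = 4.5257 (to 4 decimal places).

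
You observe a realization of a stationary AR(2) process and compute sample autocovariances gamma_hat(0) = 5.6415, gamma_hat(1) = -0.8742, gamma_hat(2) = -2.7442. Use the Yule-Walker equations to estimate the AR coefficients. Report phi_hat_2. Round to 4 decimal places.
\hat\phi_{2} = -0.5230

The Yule-Walker equations for an AR(p) process read, in matrix form,
  Gamma_p phi = r_p,   with   (Gamma_p)_{ij} = gamma(|i - j|),
                       (r_p)_i = gamma(i),   i,j = 1..p.
Substitute the sample gammas (Toeplitz matrix and right-hand side of size 2):
  Gamma_p = [[5.6415, -0.8742], [-0.8742, 5.6415]]
  r_p     = [-0.8742, -2.7442]
Written out:
  5.6415 phi_1 - 0.8742 phi_2 = -0.8742
  -0.8742 phi_1 + 5.6415 phi_2 = -2.7442
Solve by Cramer's rule:
  det = gamma(0)^2 - gamma(1)^2 = (5.6415)^2 - (-0.8742)^2 = 31.82652225 - 0.76422564 = 31.06229661
  phi_hat_1 = [gamma(1) gamma(0) - gamma(1) gamma(2)] / det = [(-0.8742)(5.6415) - (-0.8742)(-2.7442)] / 31.06229661 = -7.33077894 / 31.06229661 = -0.236
  phi_hat_2 = [gamma(0) gamma(2) - gamma(1)^2] / det = [(5.6415)(-2.7442) - (-0.8742)^2] / 31.06229661 = -16.24562994 / 31.06229661 = -0.523
So phi_hat = [-0.2360, -0.5230].
Therefore phi_hat_2 = -0.5230.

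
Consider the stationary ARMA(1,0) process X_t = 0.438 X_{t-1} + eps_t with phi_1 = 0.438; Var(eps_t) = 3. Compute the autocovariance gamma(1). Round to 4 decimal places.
\gamma(1) = 1.6259

Multiply the model equation by X_{t-k} and take expectations. With theta_0 = psi_0 = 1 and psi_j the MA(infinity) weights, this gives
  gamma(k) - sum_i phi_i gamma(k-i) = c_k,
  c_k = sigma^2 * sum_{j=k..q} theta_j psi_{j-k}   (c_k = 0 for k > q),
using gamma(-m) = gamma(m).
Pure AR (q = 0): c_0 = sigma^2 = 3, c_k = 0 for k >= 1.
Equations for k = 0 and k = 1 (AR order 1):
  gamma(0) = phi_1 gamma(1) + c_0
  gamma(1) = phi_1 gamma(0) + c_1
Substituting the second into the first: gamma(0) (1 - phi_1^2) = c_0 + phi_1 c_1, so
  gamma(0) = c_0 / (1 - phi_1^2) = 3 / (1 - (0.438)^2) = 3 / 0.808156 = 3.712155.
  gamma(1) = phi_1 gamma(0) = (0.438)(3.712155) = 1.625924.
Therefore gamma(1) = 1.6259 (to 4 decimal places).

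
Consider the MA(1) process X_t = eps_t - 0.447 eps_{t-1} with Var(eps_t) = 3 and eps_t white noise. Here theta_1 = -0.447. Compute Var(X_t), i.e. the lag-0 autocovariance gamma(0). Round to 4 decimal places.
\gamma(0) = 3.5994

For an MA(q) process X_t = eps_t + sum_i theta_i eps_{t-i} with
Var(eps_t) = sigma^2, the variance is
  gamma(0) = sigma^2 * (1 + sum_i theta_i^2).
  sum_i theta_i^2 = (-0.447)^2 = 0.199809.
  gamma(0) = 3 * (1 + 0.199809) = 3 * 1.199809 = 3.599427, which rounds to 3.5994.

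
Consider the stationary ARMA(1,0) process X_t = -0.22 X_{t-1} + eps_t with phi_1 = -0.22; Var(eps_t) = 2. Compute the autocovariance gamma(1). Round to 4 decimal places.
\gamma(1) = -0.4624

Multiply the model equation by X_{t-k} and take expectations. With theta_0 = psi_0 = 1 and psi_j the MA(infinity) weights, this gives
  gamma(k) - sum_i phi_i gamma(k-i) = c_k,
  c_k = sigma^2 * sum_{j=k..q} theta_j psi_{j-k}   (c_k = 0 for k > q),
using gamma(-m) = gamma(m).
Pure AR (q = 0): c_0 = sigma^2 = 2, c_k = 0 for k >= 1.
Equations for k = 0 and k = 1 (AR order 1):
  gamma(0) = phi_1 gamma(1) + c_0
  gamma(1) = phi_1 gamma(0) + c_1
Substituting the second into the first: gamma(0) (1 - phi_1^2) = c_0 + phi_1 c_1, so
  gamma(0) = c_0 / (1 - phi_1^2) = 2 / (1 - (-0.22)^2) = 2 / 0.9516 = 2.101723.
  gamma(1) = phi_1 gamma(0) = (-0.22)(2.101723) = -0.462379.
Therefore gamma(1) = -0.4624 (to 4 decimal places).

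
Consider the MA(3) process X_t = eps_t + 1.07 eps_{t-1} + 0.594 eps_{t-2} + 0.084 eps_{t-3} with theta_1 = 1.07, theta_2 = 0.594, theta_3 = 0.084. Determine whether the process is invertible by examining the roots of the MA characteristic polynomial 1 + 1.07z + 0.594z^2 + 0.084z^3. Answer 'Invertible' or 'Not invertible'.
\text{Invertible}

The MA(q) characteristic polynomial is P(z) = 1 + 1.07z + 0.594z^2 + 0.084z^3.
Invertibility requires all roots to lie outside the unit circle, i.e. |z| > 1 for every root.
Degree 3: look for a simple real root z0 first, then factor out (1 - z/z0) and solve the remaining quadratic.
Testing z0 = -5: P(-5) = 1 + (1.07)(-5) + (0.594)(-5)^2 + (0.084)(-5)^3
  = 1 + (-5.35) + (14.85) + (-10.5) = 0.  So z_0 = -5 is a root, |z_0| = 5.
Divide out the factor (1 + 0.2 z) = (1 - z/z0) (since 1/z0 = -0.2):
  P(z) = (1 + 0.2 z)(1 + (0.87) z + (0.42) z^2)
  [check: z-coef 0.87 - (-0.2) = 1.07; z^2-coef 0.42 - (-0.2)(0.87) = 0.594; z^3-coef -(-0.2)(0.42) = 0.084.]
Remaining roots from the quadratic factor 1 + (0.87) z + (0.42) z^2:
  Set 1 + (0.87) z + (0.42) z^2 = 0, i.e. a z^2 + b z + c = 0 with a = 0.42, b = 0.87, c = 1.
  Discriminant D = b^2 - 4ac = (0.87)^2 - 4*(0.42)*1 = 0.7569 - (1.68) = -0.9231.
  D < 0, so the roots are the complex-conjugate pair z = (-b +/- i sqrt(-D)) / (2a) = -1.0357 +/- 1.1438i.
  For a conjugate pair |z|^2 = z * conj(z) = (product of roots) = c/a = 1/(0.42) = 2.380952, so |z| = sqrt(2.380952) = 1.543 for both roots.
Moduli of all roots: 5.0000, 1.5430, 1.5430.
All moduli strictly greater than 1? Yes.
Verdict: Invertible.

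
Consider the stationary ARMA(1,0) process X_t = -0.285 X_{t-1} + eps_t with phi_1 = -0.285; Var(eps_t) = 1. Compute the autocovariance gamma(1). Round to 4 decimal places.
\gamma(1) = -0.3102

Multiply the model equation by X_{t-k} and take expectations. With theta_0 = psi_0 = 1 and psi_j the MA(infinity) weights, this gives
  gamma(k) - sum_i phi_i gamma(k-i) = c_k,
  c_k = sigma^2 * sum_{j=k..q} theta_j psi_{j-k}   (c_k = 0 for k > q),
using gamma(-m) = gamma(m).
Pure AR (q = 0): c_0 = sigma^2 = 1, c_k = 0 for k >= 1.
Equations for k = 0 and k = 1 (AR order 1):
  gamma(0) = phi_1 gamma(1) + c_0
  gamma(1) = phi_1 gamma(0) + c_1
Substituting the second into the first: gamma(0) (1 - phi_1^2) = c_0 + phi_1 c_1, so
  gamma(0) = c_0 / (1 - phi_1^2) = 1 / (1 - (-0.285)^2) = 1 / 0.918775 = 1.088406.
  gamma(1) = phi_1 gamma(0) = (-0.285)(1.088406) = -0.310196.
Therefore gamma(1) = -0.3102 (to 4 decimal places).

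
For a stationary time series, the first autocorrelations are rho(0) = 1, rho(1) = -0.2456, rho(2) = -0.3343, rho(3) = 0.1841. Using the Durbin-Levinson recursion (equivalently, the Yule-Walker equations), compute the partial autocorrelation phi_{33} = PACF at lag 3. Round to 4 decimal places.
\phi_{33} = -0.0460

The PACF at lag k is phi_{kk}, the last component of the solution
to the Yule-Walker system G_k phi = r_k where
  (G_k)_{ij} = rho(|i - j|), (r_k)_i = rho(i), i,j = 1..k.
Equivalently, Durbin-Levinson gives phi_{kk} iteratively:
  phi_{11} = rho(1)
  phi_{kk} = [rho(k) - sum_{j=1..k-1} phi_{k-1,j} rho(k-j)]
            / [1 - sum_{j=1..k-1} phi_{k-1,j} rho(j)],
  phi_{k,j} = phi_{k-1,j} - phi_{kk} phi_{k-1,k-j},  j = 1..k-1.
Step k = 1:
  phi_11 = rho(1) = -0.2456.
Step k = 2:
  phi_22 = [rho(2) - phi_11 rho(1)] / [1 - phi_11 rho(1)] = [-0.3343 - (-0.2456)(-0.2456)] / [1 - (-0.2456)(-0.2456)]
         = -0.39461936 / 0.93968064 = -0.419951.
  Update: phi_21 = phi_11 - phi_22 phi_11 = -0.2456 - (-0.419951)(-0.2456) = -0.34874.
Step k = 3:
  phi_33 = [rho(3) - phi_21 rho(2) - phi_22 rho(1)] / [1 - phi_21 rho(1) - phi_22 rho(2)]
    numerator   = 0.1841 - (-0.34874)(-0.3343) - (-0.419951)(-0.2456) = -0.03562357
    denominator = 1 - (-0.34874)(-0.2456) - (-0.419951)(-0.3343) = 0.77396004
  phi_33 = -0.03562357 / 0.77396004 = -0.046.
Therefore phi_{33} = -0.0460.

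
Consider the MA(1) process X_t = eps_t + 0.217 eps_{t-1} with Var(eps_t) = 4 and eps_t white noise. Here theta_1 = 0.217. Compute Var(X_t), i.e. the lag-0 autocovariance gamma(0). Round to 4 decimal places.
\gamma(0) = 4.1884

For an MA(q) process X_t = eps_t + sum_i theta_i eps_{t-i} with
Var(eps_t) = sigma^2, the variance is
  gamma(0) = sigma^2 * (1 + sum_i theta_i^2).
  sum_i theta_i^2 = (0.217)^2 = 0.047089.
  gamma(0) = 4 * (1 + 0.047089) = 4 * 1.047089 = 4.188356, which rounds to 4.1884.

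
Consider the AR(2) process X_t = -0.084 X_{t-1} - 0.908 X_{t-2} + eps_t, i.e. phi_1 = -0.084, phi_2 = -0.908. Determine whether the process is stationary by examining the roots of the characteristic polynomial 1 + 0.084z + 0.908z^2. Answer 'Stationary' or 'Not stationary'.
\text{Stationary}

The AR(p) characteristic polynomial is P(z) = 1 + 0.084z + 0.908z^2.
Stationarity requires all roots to lie outside the unit circle, i.e. |z| > 1 for every root.
Set 1 + (0.084) z + (0.908) z^2 = 0, i.e. a z^2 + b z + c = 0 with a = 0.908, b = 0.084, c = 1.
Discriminant D = b^2 - 4ac = (0.084)^2 - 4*(0.908)*1 = 0.007056 - (3.632) = -3.624944.
D < 0, so the roots are the complex-conjugate pair z = (-b +/- i sqrt(-D)) / (2a) = -0.0463 +/- 1.0484i.
For a conjugate pair |z|^2 = z * conj(z) = (product of roots) = c/a = 1/(0.908) = 1.101322, so |z| = sqrt(1.101322) = 1.0494 for both roots.
Moduli of all roots: 1.0494, 1.0494.
All moduli strictly greater than 1? Yes.
Verdict: Stationary.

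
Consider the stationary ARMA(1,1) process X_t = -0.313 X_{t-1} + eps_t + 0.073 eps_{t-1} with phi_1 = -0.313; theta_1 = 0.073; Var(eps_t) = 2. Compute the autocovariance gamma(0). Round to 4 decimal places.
\gamma(0) = 2.1277

Multiply the model equation by X_{t-k} and take expectations. With theta_0 = psi_0 = 1 and psi_j the MA(infinity) weights, this gives
  gamma(k) - sum_i phi_i gamma(k-i) = c_k,
  c_k = sigma^2 * sum_{j=k..q} theta_j psi_{j-k}   (c_k = 0 for k > q),
using gamma(-m) = gamma(m).
psi-weights needed (psi_j = theta_j + sum_i phi_i psi_{j-i}):
  psi_1 = theta_1 + phi_1 = 0.073 + (-0.313) = -0.24
Right-hand sides:
  c_0 = sigma^2 (1 + theta_1 psi_1) = 2 * (1 + (0.073)(-0.24)) = 2 * 0.98248 = 1.96496
  c_1 = sigma^2 theta_1 = 2 * (0.073) = 0.146
  c_2 = 0
Equations for k = 0 and k = 1 (AR order 1):
  gamma(0) = phi_1 gamma(1) + c_0
  gamma(1) = phi_1 gamma(0) + c_1
Substituting the second into the first: gamma(0) (1 - phi_1^2) = c_0 + phi_1 c_1, so
  gamma(0) = (c_0 + phi_1 c_1) / (1 - phi_1^2) = (1.96496 + (-0.313)(0.146)) / (1 - (-0.313)^2) = 1.919262 / 0.902031 = 2.127712.
Therefore gamma(0) = 2.1277 (to 4 decimal places).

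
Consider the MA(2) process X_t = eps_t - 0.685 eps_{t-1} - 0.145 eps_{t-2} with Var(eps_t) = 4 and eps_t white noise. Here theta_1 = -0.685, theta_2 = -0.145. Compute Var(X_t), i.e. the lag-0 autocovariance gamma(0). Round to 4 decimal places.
\gamma(0) = 5.9610

For an MA(q) process X_t = eps_t + sum_i theta_i eps_{t-i} with
Var(eps_t) = sigma^2, the variance is
  gamma(0) = sigma^2 * (1 + sum_i theta_i^2).
  sum_i theta_i^2 = (-0.685)^2 + (-0.145)^2 = 0.469225 + 0.021025 = 0.49025.
  gamma(0) = 4 * (1 + 0.49025) = 4 * 1.49025 = 5.961, which rounds to 5.9610.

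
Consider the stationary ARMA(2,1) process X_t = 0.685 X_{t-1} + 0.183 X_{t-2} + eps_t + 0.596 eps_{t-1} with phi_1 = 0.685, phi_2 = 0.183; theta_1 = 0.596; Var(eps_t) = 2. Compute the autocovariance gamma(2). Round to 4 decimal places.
\gamma(2) = 13.4225

Multiply the model equation by X_{t-k} and take expectations. With theta_0 = psi_0 = 1 and psi_j the MA(infinity) weights, this gives
  gamma(k) - sum_i phi_i gamma(k-i) = c_k,
  c_k = sigma^2 * sum_{j=k..q} theta_j psi_{j-k}   (c_k = 0 for k > q),
using gamma(-m) = gamma(m).
psi-weights needed (psi_j = theta_j + sum_i phi_i psi_{j-i}):
  psi_1 = theta_1 + phi_1 = 0.596 + (0.685) = 1.281
Right-hand sides:
  c_0 = sigma^2 (1 + theta_1 psi_1) = 2 * (1 + (0.596)(1.281)) = 2 * 1.763476 = 3.526952
  c_1 = sigma^2 theta_1 = 2 * (0.596) = 1.192
  c_2 = 0
Equations for k = 0, 1, 2 (AR order 2, c_2 = 0):
  (E0) gamma(0) = phi_1 gamma(1) + phi_2 gamma(2) + c_0
  (E1) gamma(1) = phi_1 gamma(0) + phi_2 gamma(1) + c_1
  (E2) gamma(2) = phi_1 gamma(1) + phi_2 gamma(0)
From (E1): gamma(1) = A gamma(0) + B with
  A = phi_1 / (1 - phi_2) = 0.685 / 0.817 = 0.838433,   B = c_1 / (1 - phi_2) = 1.192 / 0.817 = 1.458996.
Insert (E2) into (E0): gamma(0) (1 - phi_2^2) = phi_1 (1 + phi_2) gamma(1) + c_0.
  phi_1 (1 + phi_2) = (0.685)(1.183) = 0.810355,   1 - phi_2^2 = 0.966511.
Replace gamma(1) by A gamma(0) + B and collect gamma(0):
  gamma(0) [0.966511 - (0.810355)(0.838433)] = (0.810355)(1.458996) + 3.526952
  gamma(0) * 0.287082 = 4.709257
  gamma(0) = 4.709257 / 0.287082 = 16.403852.
  gamma(1) = A gamma(0) + B = (0.838433)(16.403852) + (1.458996) = 15.212532.
  gamma(2) = phi_1 gamma(1) + phi_2 gamma(0) = (0.685)(15.212532) + (0.183)(16.403852) = 13.422489.
Therefore gamma(2) = 13.4225 (to 4 decimal places).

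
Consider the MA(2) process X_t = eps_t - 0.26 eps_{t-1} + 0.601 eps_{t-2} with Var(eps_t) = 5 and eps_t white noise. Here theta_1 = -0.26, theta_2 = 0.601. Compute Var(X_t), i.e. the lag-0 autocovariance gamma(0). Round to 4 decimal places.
\gamma(0) = 7.1440

For an MA(q) process X_t = eps_t + sum_i theta_i eps_{t-i} with
Var(eps_t) = sigma^2, the variance is
  gamma(0) = sigma^2 * (1 + sum_i theta_i^2).
  sum_i theta_i^2 = (-0.26)^2 + (0.601)^2 = 0.0676 + 0.361201 = 0.428801.
  gamma(0) = 5 * (1 + 0.428801) = 5 * 1.428801 = 7.144005, which rounds to 7.1440.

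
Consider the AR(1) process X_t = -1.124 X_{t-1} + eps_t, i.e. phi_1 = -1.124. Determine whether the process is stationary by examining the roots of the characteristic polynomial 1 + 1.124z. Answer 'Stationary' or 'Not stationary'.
\text{Not stationary}

The AR(p) characteristic polynomial is P(z) = 1 + 1.124z.
Stationarity requires all roots to lie outside the unit circle, i.e. |z| > 1 for every root.
This is linear in z: 1 + (1.124) z = 0  =>  z = -1/(1.124) = -0.88968,  |z| = 0.88968.
Moduli of all roots: 0.8897.
All moduli strictly greater than 1? No.
Verdict: Not stationary.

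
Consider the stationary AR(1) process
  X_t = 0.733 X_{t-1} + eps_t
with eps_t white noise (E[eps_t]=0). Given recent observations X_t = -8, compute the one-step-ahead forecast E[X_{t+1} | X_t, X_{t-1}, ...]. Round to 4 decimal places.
E[X_{t+1} \mid \mathcal F_t] = -5.8640

For an AR(p) model X_t = c + sum_i phi_i X_{t-i} + eps_t, the
one-step-ahead conditional mean is
  E[X_{t+1} | X_t, ...] = c + sum_i phi_i X_{t+1-i}.
Substitute known values:
  E[X_{t+1} | ...] = (0.733) * (-8)
                   = -5.8640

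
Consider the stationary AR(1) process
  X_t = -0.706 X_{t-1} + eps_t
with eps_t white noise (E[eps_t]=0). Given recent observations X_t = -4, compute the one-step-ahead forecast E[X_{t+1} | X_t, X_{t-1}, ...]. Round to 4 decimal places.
E[X_{t+1} \mid \mathcal F_t] = 2.8240

For an AR(p) model X_t = c + sum_i phi_i X_{t-i} + eps_t, the
one-step-ahead conditional mean is
  E[X_{t+1} | X_t, ...] = c + sum_i phi_i X_{t+1-i}.
Substitute known values:
  E[X_{t+1} | ...] = (-0.706) * (-4)
                   = 2.8240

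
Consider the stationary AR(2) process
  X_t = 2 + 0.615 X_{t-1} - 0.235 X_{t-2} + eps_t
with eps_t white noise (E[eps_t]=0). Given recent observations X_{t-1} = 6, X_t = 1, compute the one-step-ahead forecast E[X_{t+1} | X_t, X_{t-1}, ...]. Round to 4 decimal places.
E[X_{t+1} \mid \mathcal F_t] = 1.2050

For an AR(p) model X_t = c + sum_i phi_i X_{t-i} + eps_t, the
one-step-ahead conditional mean is
  E[X_{t+1} | X_t, ...] = c + sum_i phi_i X_{t+1-i}.
Substitute known values:
  E[X_{t+1} | ...] = 2 + (0.615) * (1) + (-0.235) * (6)
                   = 1.2050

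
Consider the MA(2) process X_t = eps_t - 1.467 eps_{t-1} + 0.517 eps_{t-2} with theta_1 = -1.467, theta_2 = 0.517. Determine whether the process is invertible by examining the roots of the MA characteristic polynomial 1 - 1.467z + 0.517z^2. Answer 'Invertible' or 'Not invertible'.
\text{Invertible}

The MA(q) characteristic polynomial is P(z) = 1 - 1.467z + 0.517z^2.
Invertibility requires all roots to lie outside the unit circle, i.e. |z| > 1 for every root.
Set 1 + (-1.467) z + (0.517) z^2 = 0, i.e. a z^2 + b z + c = 0 with a = 0.517, b = -1.467, c = 1.
Discriminant D = b^2 - 4ac = (-1.467)^2 - 4*(0.517)*1 = 2.152089 - (2.068) = 0.084089.
D >= 0, so the roots are real: z = (-b +/- sqrt(D)) / (2a) = (1.467 +/- 0.289981) / (1.034).
  z_1 = (1.467 + 0.289981) / (1.034) = 1.6992,   |z_1| = 1.6992.
  z_2 = (1.467 - 0.289981) / (1.034) = 1.1383,   |z_2| = 1.1383.
Moduli of all roots: 1.6992, 1.1383.
All moduli strictly greater than 1? Yes.
Verdict: Invertible.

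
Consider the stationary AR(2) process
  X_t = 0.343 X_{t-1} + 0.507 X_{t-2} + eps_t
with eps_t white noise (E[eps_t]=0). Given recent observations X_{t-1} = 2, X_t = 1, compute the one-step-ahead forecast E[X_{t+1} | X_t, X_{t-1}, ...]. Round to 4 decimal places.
E[X_{t+1} \mid \mathcal F_t] = 1.3570

For an AR(p) model X_t = c + sum_i phi_i X_{t-i} + eps_t, the
one-step-ahead conditional mean is
  E[X_{t+1} | X_t, ...] = c + sum_i phi_i X_{t+1-i}.
Substitute known values:
  E[X_{t+1} | ...] = (0.343) * (1) + (0.507) * (2)
                   = 1.3570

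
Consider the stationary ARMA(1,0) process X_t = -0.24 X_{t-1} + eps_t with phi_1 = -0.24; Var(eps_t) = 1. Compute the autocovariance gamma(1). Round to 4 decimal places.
\gamma(1) = -0.2547

Multiply the model equation by X_{t-k} and take expectations. With theta_0 = psi_0 = 1 and psi_j the MA(infinity) weights, this gives
  gamma(k) - sum_i phi_i gamma(k-i) = c_k,
  c_k = sigma^2 * sum_{j=k..q} theta_j psi_{j-k}   (c_k = 0 for k > q),
using gamma(-m) = gamma(m).
Pure AR (q = 0): c_0 = sigma^2 = 1, c_k = 0 for k >= 1.
Equations for k = 0 and k = 1 (AR order 1):
  gamma(0) = phi_1 gamma(1) + c_0
  gamma(1) = phi_1 gamma(0) + c_1
Substituting the second into the first: gamma(0) (1 - phi_1^2) = c_0 + phi_1 c_1, so
  gamma(0) = c_0 / (1 - phi_1^2) = 1 / (1 - (-0.24)^2) = 1 / 0.9424 = 1.061121.
  gamma(1) = phi_1 gamma(0) = (-0.24)(1.061121) = -0.254669.
Therefore gamma(1) = -0.2547 (to 4 decimal places).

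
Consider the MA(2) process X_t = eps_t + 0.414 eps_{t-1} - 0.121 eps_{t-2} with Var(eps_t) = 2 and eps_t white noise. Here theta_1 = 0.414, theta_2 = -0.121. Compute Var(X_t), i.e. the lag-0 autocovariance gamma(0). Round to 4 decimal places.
\gamma(0) = 2.3721

For an MA(q) process X_t = eps_t + sum_i theta_i eps_{t-i} with
Var(eps_t) = sigma^2, the variance is
  gamma(0) = sigma^2 * (1 + sum_i theta_i^2).
  sum_i theta_i^2 = (0.414)^2 + (-0.121)^2 = 0.171396 + 0.014641 = 0.186037.
  gamma(0) = 2 * (1 + 0.186037) = 2 * 1.186037 = 2.372074, which rounds to 2.3721.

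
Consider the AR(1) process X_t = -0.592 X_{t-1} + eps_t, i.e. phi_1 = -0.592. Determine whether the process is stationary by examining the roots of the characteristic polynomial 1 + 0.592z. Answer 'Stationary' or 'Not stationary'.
\text{Stationary}

The AR(p) characteristic polynomial is P(z) = 1 + 0.592z.
Stationarity requires all roots to lie outside the unit circle, i.e. |z| > 1 for every root.
This is linear in z: 1 + (0.592) z = 0  =>  z = -1/(0.592) = -1.689189,  |z| = 1.689189.
Moduli of all roots: 1.6892.
All moduli strictly greater than 1? Yes.
Verdict: Stationary.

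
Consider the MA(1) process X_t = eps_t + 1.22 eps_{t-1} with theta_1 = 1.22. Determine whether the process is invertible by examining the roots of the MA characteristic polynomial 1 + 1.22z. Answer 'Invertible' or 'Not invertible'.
\text{Not invertible}

The MA(q) characteristic polynomial is P(z) = 1 + 1.22z.
Invertibility requires all roots to lie outside the unit circle, i.e. |z| > 1 for every root.
This is linear in z: 1 + (1.22) z = 0  =>  z = -1/(1.22) = -0.819672,  |z| = 0.819672.
Moduli of all roots: 0.8197.
All moduli strictly greater than 1? No.
Verdict: Not invertible.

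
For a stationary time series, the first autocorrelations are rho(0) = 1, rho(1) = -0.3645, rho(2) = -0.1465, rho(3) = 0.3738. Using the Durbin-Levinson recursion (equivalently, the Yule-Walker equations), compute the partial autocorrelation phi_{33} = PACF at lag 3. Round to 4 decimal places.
\phi_{33} = 0.2390

The PACF at lag k is phi_{kk}, the last component of the solution
to the Yule-Walker system G_k phi = r_k where
  (G_k)_{ij} = rho(|i - j|), (r_k)_i = rho(i), i,j = 1..k.
Equivalently, Durbin-Levinson gives phi_{kk} iteratively:
  phi_{11} = rho(1)
  phi_{kk} = [rho(k) - sum_{j=1..k-1} phi_{k-1,j} rho(k-j)]
            / [1 - sum_{j=1..k-1} phi_{k-1,j} rho(j)],
  phi_{k,j} = phi_{k-1,j} - phi_{kk} phi_{k-1,k-j},  j = 1..k-1.
Step k = 1:
  phi_11 = rho(1) = -0.3645.
Step k = 2:
  phi_22 = [rho(2) - phi_11 rho(1)] / [1 - phi_11 rho(1)] = [-0.1465 - (-0.3645)(-0.3645)] / [1 - (-0.3645)(-0.3645)]
         = -0.27936025 / 0.86713975 = -0.322163.
  Update: phi_21 = phi_11 - phi_22 phi_11 = -0.3645 - (-0.322163)(-0.3645) = -0.481928.
Step k = 3:
  phi_33 = [rho(3) - phi_21 rho(2) - phi_22 rho(1)] / [1 - phi_21 rho(1) - phi_22 rho(2)]
    numerator   = 0.3738 - (-0.481928)(-0.1465) - (-0.322163)(-0.3645) = 0.18576912
    denominator = 1 - (-0.481928)(-0.3645) - (-0.322163)(-0.1465) = 0.77714024
  phi_33 = 0.18576912 / 0.77714024 = 0.239.
Therefore phi_{33} = 0.2390.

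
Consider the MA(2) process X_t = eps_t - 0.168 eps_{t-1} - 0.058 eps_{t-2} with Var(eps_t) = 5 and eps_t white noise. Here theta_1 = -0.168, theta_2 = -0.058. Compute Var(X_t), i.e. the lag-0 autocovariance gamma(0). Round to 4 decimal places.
\gamma(0) = 5.1579

For an MA(q) process X_t = eps_t + sum_i theta_i eps_{t-i} with
Var(eps_t) = sigma^2, the variance is
  gamma(0) = sigma^2 * (1 + sum_i theta_i^2).
  sum_i theta_i^2 = (-0.168)^2 + (-0.058)^2 = 0.028224 + 0.003364 = 0.031588.
  gamma(0) = 5 * (1 + 0.031588) = 5 * 1.031588 = 5.15794, which rounds to 5.1579.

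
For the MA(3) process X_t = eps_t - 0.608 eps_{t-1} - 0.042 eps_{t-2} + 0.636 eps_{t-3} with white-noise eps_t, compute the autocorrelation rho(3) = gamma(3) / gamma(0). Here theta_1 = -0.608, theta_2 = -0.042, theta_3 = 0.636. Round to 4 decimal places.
\rho(3) = 0.3581

For an MA(q) process with theta_0 = 1, the autocovariance is
  gamma(k) = sigma^2 * sum_{i=0..q-k} theta_i * theta_{i+k},
and rho(k) = gamma(k) / gamma(0). Sigma^2 cancels.
  numerator   = (1)*(0.636) = 0.636.
  denominator = (1)^2 + (-0.608)^2 + (-0.042)^2 + (0.636)^2 = 1.775924.
  rho(3) = 0.636 / 1.775924 = 0.3581.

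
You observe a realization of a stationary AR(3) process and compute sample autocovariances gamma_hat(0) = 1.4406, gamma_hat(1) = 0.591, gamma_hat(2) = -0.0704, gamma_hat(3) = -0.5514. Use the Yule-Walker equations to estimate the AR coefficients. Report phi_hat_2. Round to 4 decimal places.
\hat\phi_{2} = -0.0940

The Yule-Walker equations for an AR(p) process read, in matrix form,
  Gamma_p phi = r_p,   with   (Gamma_p)_{ij} = gamma(|i - j|),
                       (r_p)_i = gamma(i),   i,j = 1..p.
Substitute the sample gammas (Toeplitz matrix and right-hand side of size 3):
  Gamma_p = [[1.4406, 0.591, -0.0704], [0.591, 1.4406, 0.591], [-0.0704, 0.591, 1.4406]]
  r_p     = [0.591, -0.0704, -0.5514]
Written out (R1..R3):
  (R1) 1.4406 phi_1 + 0.591 phi_2 - 0.0704 phi_3 = 0.591
  (R2) 0.591 phi_1 + 1.4406 phi_2 + 0.591 phi_3 = -0.0704
  (R3) -0.0704 phi_1 + 0.591 phi_2 + 1.4406 phi_3 = -0.5514
Gaussian elimination:
  R2 <- R2 - (0.591/1.4406) R1 = R2 - (0.410246) R1:  1.198145 phi_2 + 0.619881 phi_3 = -0.312855
  R3 <- R3 - (-0.0704/1.4406) R1 = R3 - (-0.048869) R1:  0.619881 phi_2 + 1.43716 phi_3 = -0.522519
  R3 <- R3 - (0.619881/1.198145) R2 = R3 - (0.517368) R2:  1.116453 phi_3 = -0.360658
Back-substitution:
  phi_hat_3 = -0.360658 / 1.116453 = -0.323039
  phi_hat_2 = (-0.312855 - (0.619881)(-0.323039)) / 1.198145 = -0.093987
  phi_hat_1 = (0.591 - (0.591)(-0.093987) - (-0.0704)(-0.323039)) / 1.4406 = 0.433017
So phi_hat = [0.4330, -0.0940, -0.3230].
Therefore phi_hat_2 = -0.0940.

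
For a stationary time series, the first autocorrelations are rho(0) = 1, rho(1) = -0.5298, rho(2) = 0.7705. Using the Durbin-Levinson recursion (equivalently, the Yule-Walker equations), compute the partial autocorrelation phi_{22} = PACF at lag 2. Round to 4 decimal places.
\phi_{22} = 0.6809

The PACF at lag k is phi_{kk}, the last component of the solution
to the Yule-Walker system G_k phi = r_k where
  (G_k)_{ij} = rho(|i - j|), (r_k)_i = rho(i), i,j = 1..k.
Equivalently, Durbin-Levinson gives phi_{kk} iteratively:
  phi_{11} = rho(1)
  phi_{kk} = [rho(k) - sum_{j=1..k-1} phi_{k-1,j} rho(k-j)]
            / [1 - sum_{j=1..k-1} phi_{k-1,j} rho(j)],
  phi_{k,j} = phi_{k-1,j} - phi_{kk} phi_{k-1,k-j},  j = 1..k-1.
Step k = 1:
  phi_11 = rho(1) = -0.5298.
Step k = 2:
  phi_22 = [rho(2) - phi_11 rho(1)] / [1 - phi_11 rho(1)] = [0.7705 - (-0.5298)(-0.5298)] / [1 - (-0.5298)(-0.5298)]
         = 0.48981196 / 0.71931196 = 0.6809.
Therefore phi_{22} = 0.6809.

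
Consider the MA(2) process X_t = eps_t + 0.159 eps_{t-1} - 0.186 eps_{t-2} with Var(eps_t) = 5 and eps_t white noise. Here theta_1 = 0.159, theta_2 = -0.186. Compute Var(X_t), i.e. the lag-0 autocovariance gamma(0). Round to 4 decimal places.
\gamma(0) = 5.2994

For an MA(q) process X_t = eps_t + sum_i theta_i eps_{t-i} with
Var(eps_t) = sigma^2, the variance is
  gamma(0) = sigma^2 * (1 + sum_i theta_i^2).
  sum_i theta_i^2 = (0.159)^2 + (-0.186)^2 = 0.025281 + 0.034596 = 0.059877.
  gamma(0) = 5 * (1 + 0.059877) = 5 * 1.059877 = 5.299385, which rounds to 5.2994.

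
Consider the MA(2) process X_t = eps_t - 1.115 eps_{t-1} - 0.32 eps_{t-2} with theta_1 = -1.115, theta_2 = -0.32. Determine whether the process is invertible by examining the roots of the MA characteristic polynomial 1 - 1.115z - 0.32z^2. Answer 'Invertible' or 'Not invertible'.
\text{Not invertible}

The MA(q) characteristic polynomial is P(z) = 1 - 1.115z - 0.32z^2.
Invertibility requires all roots to lie outside the unit circle, i.e. |z| > 1 for every root.
Set 1 + (-1.115) z + (-0.32) z^2 = 0, i.e. a z^2 + b z + c = 0 with a = -0.32, b = -1.115, c = 1.
Discriminant D = b^2 - 4ac = (-1.115)^2 - 4*(-0.32)*1 = 1.243225 - (-1.28) = 2.523225.
D >= 0, so the roots are real: z = (-b +/- sqrt(D)) / (2a) = (1.115 +/- 1.588466) / (-0.64).
  z_1 = (1.115 + 1.588466) / (-0.64) = -4.2242,   |z_1| = 4.2242.
  z_2 = (1.115 - 1.588466) / (-0.64) = 0.7398,   |z_2| = 0.7398.
Moduli of all roots: 4.2242, 0.7398.
All moduli strictly greater than 1? No.
Verdict: Not invertible.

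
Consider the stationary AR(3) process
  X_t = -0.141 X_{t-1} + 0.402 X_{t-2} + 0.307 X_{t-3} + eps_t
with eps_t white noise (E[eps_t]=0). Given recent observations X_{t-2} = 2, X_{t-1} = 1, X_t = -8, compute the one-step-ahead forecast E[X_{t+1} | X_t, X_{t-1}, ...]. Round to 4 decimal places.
E[X_{t+1} \mid \mathcal F_t] = 2.1440

For an AR(p) model X_t = c + sum_i phi_i X_{t-i} + eps_t, the
one-step-ahead conditional mean is
  E[X_{t+1} | X_t, ...] = c + sum_i phi_i X_{t+1-i}.
Substitute known values:
  E[X_{t+1} | ...] = (-0.141) * (-8) + (0.402) * (1) + (0.307) * (2)
                   = 2.1440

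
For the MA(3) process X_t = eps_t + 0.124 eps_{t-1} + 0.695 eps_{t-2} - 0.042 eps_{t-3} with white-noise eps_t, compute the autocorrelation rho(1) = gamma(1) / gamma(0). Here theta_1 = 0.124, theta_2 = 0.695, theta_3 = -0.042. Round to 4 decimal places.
\rho(1) = 0.1206

For an MA(q) process with theta_0 = 1, the autocovariance is
  gamma(k) = sigma^2 * sum_{i=0..q-k} theta_i * theta_{i+k},
and rho(k) = gamma(k) / gamma(0). Sigma^2 cancels.
  numerator   = (1)*(0.124) + (0.124)*(0.695) + (0.695)*(-0.042) = 0.18099.
  denominator = (1)^2 + (0.124)^2 + (0.695)^2 + (-0.042)^2 = 1.500165.
  rho(1) = 0.18099 / 1.500165 = 0.1206.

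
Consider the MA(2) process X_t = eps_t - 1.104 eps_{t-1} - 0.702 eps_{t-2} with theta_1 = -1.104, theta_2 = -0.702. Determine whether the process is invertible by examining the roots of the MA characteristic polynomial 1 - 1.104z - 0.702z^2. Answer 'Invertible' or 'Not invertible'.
\text{Not invertible}

The MA(q) characteristic polynomial is P(z) = 1 - 1.104z - 0.702z^2.
Invertibility requires all roots to lie outside the unit circle, i.e. |z| > 1 for every root.
Set 1 + (-1.104) z + (-0.702) z^2 = 0, i.e. a z^2 + b z + c = 0 with a = -0.702, b = -1.104, c = 1.
Discriminant D = b^2 - 4ac = (-1.104)^2 - 4*(-0.702)*1 = 1.218816 - (-2.808) = 4.026816.
D >= 0, so the roots are real: z = (-b +/- sqrt(D)) / (2a) = (1.104 +/- 2.006693) / (-1.404).
  z_1 = (1.104 + 2.006693) / (-1.404) = -2.2156,   |z_1| = 2.2156.
  z_2 = (1.104 - 2.006693) / (-1.404) = 0.6429,   |z_2| = 0.6429.
Moduli of all roots: 2.2156, 0.6429.
All moduli strictly greater than 1? No.
Verdict: Not invertible.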